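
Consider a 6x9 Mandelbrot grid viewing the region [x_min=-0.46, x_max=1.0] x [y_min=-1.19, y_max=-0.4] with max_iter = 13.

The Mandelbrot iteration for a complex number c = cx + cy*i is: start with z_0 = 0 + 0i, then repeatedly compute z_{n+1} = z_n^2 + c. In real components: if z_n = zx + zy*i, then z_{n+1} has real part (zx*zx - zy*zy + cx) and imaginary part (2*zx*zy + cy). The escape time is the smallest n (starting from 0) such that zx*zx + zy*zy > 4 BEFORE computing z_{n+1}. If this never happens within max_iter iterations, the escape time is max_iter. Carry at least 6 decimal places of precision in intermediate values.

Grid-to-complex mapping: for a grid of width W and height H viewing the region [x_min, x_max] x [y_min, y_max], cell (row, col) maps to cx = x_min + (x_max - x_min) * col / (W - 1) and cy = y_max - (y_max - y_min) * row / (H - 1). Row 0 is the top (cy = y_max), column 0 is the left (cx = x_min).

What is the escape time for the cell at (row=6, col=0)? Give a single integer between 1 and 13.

Answer: 4

Derivation:
z_0 = 0 + 0i, c = -0.4600 + -0.9925i
Iter 1: z = -0.4600 + -0.9925i, |z|^2 = 1.1967
Iter 2: z = -1.2335 + -0.0794i, |z|^2 = 1.5277
Iter 3: z = 1.0551 + -0.7966i, |z|^2 = 1.7479
Iter 4: z = 0.0186 + -2.6736i, |z|^2 = 7.1483
Escaped at iteration 4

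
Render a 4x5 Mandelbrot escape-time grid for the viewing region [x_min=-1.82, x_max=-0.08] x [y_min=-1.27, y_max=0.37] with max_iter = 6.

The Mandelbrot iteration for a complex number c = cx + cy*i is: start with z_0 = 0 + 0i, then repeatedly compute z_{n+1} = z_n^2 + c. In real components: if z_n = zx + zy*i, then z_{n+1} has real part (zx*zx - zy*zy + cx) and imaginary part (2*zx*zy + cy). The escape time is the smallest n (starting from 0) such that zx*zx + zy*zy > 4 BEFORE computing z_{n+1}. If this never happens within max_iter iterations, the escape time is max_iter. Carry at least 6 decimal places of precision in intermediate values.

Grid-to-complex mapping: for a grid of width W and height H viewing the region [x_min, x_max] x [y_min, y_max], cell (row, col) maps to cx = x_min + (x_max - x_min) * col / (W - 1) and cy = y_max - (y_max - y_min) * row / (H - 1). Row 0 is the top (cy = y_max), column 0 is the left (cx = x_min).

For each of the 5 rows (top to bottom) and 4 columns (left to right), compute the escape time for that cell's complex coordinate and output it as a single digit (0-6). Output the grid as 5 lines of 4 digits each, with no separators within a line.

(row=0, col=0): c = -1.8200 + 0.3700i → escape time 3
(row=0, col=1): c = -1.2400 + 0.3700i → escape time 6
(row=0, col=2): c = -0.6600 + 0.3700i → escape time 6
(row=0, col=3): c = -0.0800 + 0.3700i → escape time 6
(row=1, col=0): c = -1.8200 + -0.0400i → escape time 6
(row=1, col=1): c = -1.2400 + -0.0400i → escape time 6
(row=1, col=2): c = -0.6600 + -0.0400i → escape time 6
(row=1, col=3): c = -0.0800 + -0.0400i → escape time 6
(row=2, col=0): c = -1.8200 + -0.4500i → escape time 3
(row=2, col=1): c = -1.2400 + -0.4500i → escape time 6
(row=2, col=2): c = -0.6600 + -0.4500i → escape time 6
(row=2, col=3): c = -0.0800 + -0.4500i → escape time 6
(row=3, col=0): c = -1.8200 + -0.8600i → escape time 1
(row=3, col=1): c = -1.2400 + -0.8600i → escape time 3
(row=3, col=2): c = -0.6600 + -0.8600i → escape time 4
(row=3, col=3): c = -0.0800 + -0.8600i → escape time 6
(row=4, col=0): c = -1.8200 + -1.2700i → escape time 1
(row=4, col=1): c = -1.2400 + -1.2700i → escape time 2
(row=4, col=2): c = -0.6600 + -1.2700i → escape time 3
(row=4, col=3): c = -0.0800 + -1.2700i → escape time 3

Answer: 3666
6666
3666
1346
1233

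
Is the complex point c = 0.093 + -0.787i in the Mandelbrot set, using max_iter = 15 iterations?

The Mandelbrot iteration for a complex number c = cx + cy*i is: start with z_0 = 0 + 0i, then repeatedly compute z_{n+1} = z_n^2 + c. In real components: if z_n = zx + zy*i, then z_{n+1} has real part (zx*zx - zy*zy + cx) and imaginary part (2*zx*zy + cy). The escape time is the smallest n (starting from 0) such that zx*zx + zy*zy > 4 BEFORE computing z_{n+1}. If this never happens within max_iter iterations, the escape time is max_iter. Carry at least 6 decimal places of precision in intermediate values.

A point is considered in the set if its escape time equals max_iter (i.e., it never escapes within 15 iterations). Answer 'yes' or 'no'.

Answer: no

Derivation:
z_0 = 0 + 0i, c = 0.0930 + -0.7870i
Iter 1: z = 0.0930 + -0.7870i, |z|^2 = 0.6280
Iter 2: z = -0.5177 + -0.9334i, |z|^2 = 1.1392
Iter 3: z = -0.5102 + 0.1795i, |z|^2 = 0.2925
Iter 4: z = 0.3211 + -0.9701i, |z|^2 = 1.0442
Iter 5: z = -0.7450 + -1.4099i, |z|^2 = 2.5430
Iter 6: z = -1.3399 + 1.3139i, |z|^2 = 3.5215
Iter 7: z = 0.1619 + -4.3078i, |z|^2 = 18.5838
Escaped at iteration 7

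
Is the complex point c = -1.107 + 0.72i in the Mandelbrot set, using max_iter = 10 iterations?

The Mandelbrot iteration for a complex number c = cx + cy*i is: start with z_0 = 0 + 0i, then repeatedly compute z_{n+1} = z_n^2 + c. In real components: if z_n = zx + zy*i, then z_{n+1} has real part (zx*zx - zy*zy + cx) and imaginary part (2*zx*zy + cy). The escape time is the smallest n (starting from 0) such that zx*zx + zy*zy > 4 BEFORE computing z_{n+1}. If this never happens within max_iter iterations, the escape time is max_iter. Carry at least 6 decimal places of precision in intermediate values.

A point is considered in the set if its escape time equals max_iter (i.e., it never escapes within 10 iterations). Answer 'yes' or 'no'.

z_0 = 0 + 0i, c = -1.1070 + 0.7200i
Iter 1: z = -1.1070 + 0.7200i, |z|^2 = 1.7438
Iter 2: z = -0.4000 + -0.8741i, |z|^2 = 0.9240
Iter 3: z = -1.7111 + 1.4192i, |z|^2 = 4.9418
Escaped at iteration 3

Answer: no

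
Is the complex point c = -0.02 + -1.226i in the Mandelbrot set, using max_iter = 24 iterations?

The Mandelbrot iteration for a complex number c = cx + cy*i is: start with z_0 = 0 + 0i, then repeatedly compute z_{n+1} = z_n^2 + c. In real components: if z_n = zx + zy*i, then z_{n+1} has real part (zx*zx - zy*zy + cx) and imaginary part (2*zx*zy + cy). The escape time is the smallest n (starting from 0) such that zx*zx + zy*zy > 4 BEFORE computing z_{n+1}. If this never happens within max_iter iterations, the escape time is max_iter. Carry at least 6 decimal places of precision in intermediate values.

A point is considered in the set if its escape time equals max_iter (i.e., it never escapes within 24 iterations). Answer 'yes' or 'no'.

Answer: no

Derivation:
z_0 = 0 + 0i, c = -0.0200 + -1.2260i
Iter 1: z = -0.0200 + -1.2260i, |z|^2 = 1.5035
Iter 2: z = -1.5227 + -1.1770i, |z|^2 = 3.7038
Iter 3: z = 0.9133 + 2.3583i, |z|^2 = 6.3955
Escaped at iteration 3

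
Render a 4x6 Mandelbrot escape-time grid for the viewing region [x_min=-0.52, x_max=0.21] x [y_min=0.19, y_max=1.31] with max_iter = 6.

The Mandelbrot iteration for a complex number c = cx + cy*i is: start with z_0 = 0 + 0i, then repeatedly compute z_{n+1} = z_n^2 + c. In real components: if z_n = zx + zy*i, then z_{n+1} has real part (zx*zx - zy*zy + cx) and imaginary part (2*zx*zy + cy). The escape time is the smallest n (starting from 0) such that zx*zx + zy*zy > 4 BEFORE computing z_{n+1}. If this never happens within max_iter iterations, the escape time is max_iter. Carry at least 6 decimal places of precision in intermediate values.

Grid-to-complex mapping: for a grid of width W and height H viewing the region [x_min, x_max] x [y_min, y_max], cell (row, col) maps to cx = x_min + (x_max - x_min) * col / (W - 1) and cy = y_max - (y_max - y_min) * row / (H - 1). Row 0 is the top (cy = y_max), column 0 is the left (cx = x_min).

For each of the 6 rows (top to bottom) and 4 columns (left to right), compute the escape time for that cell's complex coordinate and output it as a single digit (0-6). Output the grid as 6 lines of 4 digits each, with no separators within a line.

Answer: 3222
4553
4665
6666
6666
6666

Derivation:
(row=0, col=0): c = -0.5200 + 1.3100i → escape time 3
(row=0, col=1): c = -0.2767 + 1.3100i → escape time 2
(row=0, col=2): c = -0.0333 + 1.3100i → escape time 2
(row=0, col=3): c = 0.2100 + 1.3100i → escape time 2
(row=1, col=0): c = -0.5200 + 1.0860i → escape time 4
(row=1, col=1): c = -0.2767 + 1.0860i → escape time 5
(row=1, col=2): c = -0.0333 + 1.0860i → escape time 5
(row=1, col=3): c = 0.2100 + 1.0860i → escape time 3
(row=2, col=0): c = -0.5200 + 0.8620i → escape time 4
(row=2, col=1): c = -0.2767 + 0.8620i → escape time 6
(row=2, col=2): c = -0.0333 + 0.8620i → escape time 6
(row=2, col=3): c = 0.2100 + 0.8620i → escape time 5
(row=3, col=0): c = -0.5200 + 0.6380i → escape time 6
(row=3, col=1): c = -0.2767 + 0.6380i → escape time 6
(row=3, col=2): c = -0.0333 + 0.6380i → escape time 6
(row=3, col=3): c = 0.2100 + 0.6380i → escape time 6
(row=4, col=0): c = -0.5200 + 0.4140i → escape time 6
(row=4, col=1): c = -0.2767 + 0.4140i → escape time 6
(row=4, col=2): c = -0.0333 + 0.4140i → escape time 6
(row=4, col=3): c = 0.2100 + 0.4140i → escape time 6
(row=5, col=0): c = -0.5200 + 0.1900i → escape time 6
(row=5, col=1): c = -0.2767 + 0.1900i → escape time 6
(row=5, col=2): c = -0.0333 + 0.1900i → escape time 6
(row=5, col=3): c = 0.2100 + 0.1900i → escape time 6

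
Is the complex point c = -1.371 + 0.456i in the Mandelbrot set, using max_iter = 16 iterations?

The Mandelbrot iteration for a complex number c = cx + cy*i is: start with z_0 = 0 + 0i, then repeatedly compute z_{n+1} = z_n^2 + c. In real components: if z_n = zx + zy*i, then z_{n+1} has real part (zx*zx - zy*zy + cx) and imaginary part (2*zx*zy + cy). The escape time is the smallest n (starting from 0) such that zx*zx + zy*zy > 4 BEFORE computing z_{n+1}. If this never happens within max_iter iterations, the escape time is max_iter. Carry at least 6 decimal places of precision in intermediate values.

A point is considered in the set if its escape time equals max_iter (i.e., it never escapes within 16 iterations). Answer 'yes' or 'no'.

Answer: no

Derivation:
z_0 = 0 + 0i, c = -1.3710 + 0.4560i
Iter 1: z = -1.3710 + 0.4560i, |z|^2 = 2.0876
Iter 2: z = 0.3007 + -0.7944i, |z|^2 = 0.7214
Iter 3: z = -1.9116 + -0.0217i, |z|^2 = 3.6546
Iter 4: z = 2.2826 + 0.5391i, |z|^2 = 5.5010
Escaped at iteration 4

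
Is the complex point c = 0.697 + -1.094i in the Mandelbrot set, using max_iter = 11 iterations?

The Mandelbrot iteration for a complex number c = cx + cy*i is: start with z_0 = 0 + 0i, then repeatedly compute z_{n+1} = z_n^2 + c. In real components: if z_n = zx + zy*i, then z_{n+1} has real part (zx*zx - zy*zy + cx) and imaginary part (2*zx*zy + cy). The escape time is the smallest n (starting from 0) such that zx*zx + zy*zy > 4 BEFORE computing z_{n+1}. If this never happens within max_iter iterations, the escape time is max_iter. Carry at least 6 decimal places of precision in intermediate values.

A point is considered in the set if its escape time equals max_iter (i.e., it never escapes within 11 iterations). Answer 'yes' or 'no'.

Answer: no

Derivation:
z_0 = 0 + 0i, c = 0.6970 + -1.0940i
Iter 1: z = 0.6970 + -1.0940i, |z|^2 = 1.6826
Iter 2: z = -0.0140 + -2.6190i, |z|^2 = 6.8595
Escaped at iteration 2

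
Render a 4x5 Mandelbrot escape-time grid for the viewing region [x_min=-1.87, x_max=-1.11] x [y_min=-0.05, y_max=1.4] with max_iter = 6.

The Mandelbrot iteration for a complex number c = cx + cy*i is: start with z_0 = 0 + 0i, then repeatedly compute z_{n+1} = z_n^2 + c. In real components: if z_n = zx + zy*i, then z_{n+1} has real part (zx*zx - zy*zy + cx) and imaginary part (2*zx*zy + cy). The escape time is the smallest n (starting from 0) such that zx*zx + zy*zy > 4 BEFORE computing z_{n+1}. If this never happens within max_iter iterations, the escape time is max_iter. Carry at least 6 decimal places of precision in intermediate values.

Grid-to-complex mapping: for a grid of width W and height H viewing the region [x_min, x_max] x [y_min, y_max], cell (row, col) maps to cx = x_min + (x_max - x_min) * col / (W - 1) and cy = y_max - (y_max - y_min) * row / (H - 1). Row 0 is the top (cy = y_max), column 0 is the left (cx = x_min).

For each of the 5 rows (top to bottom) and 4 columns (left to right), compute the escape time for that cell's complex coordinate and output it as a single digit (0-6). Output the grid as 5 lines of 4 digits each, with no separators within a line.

Answer: 1122
1233
2333
3466
6666

Derivation:
(row=0, col=0): c = -1.8700 + 1.4000i → escape time 1
(row=0, col=1): c = -1.6167 + 1.4000i → escape time 1
(row=0, col=2): c = -1.3633 + 1.4000i → escape time 2
(row=0, col=3): c = -1.1100 + 1.4000i → escape time 2
(row=1, col=0): c = -1.8700 + 1.0375i → escape time 1
(row=1, col=1): c = -1.6167 + 1.0375i → escape time 2
(row=1, col=2): c = -1.3633 + 1.0375i → escape time 3
(row=1, col=3): c = -1.1100 + 1.0375i → escape time 3
(row=2, col=0): c = -1.8700 + 0.6750i → escape time 2
(row=2, col=1): c = -1.6167 + 0.6750i → escape time 3
(row=2, col=2): c = -1.3633 + 0.6750i → escape time 3
(row=2, col=3): c = -1.1100 + 0.6750i → escape time 3
(row=3, col=0): c = -1.8700 + 0.3125i → escape time 3
(row=3, col=1): c = -1.6167 + 0.3125i → escape time 4
(row=3, col=2): c = -1.3633 + 0.3125i → escape time 6
(row=3, col=3): c = -1.1100 + 0.3125i → escape time 6
(row=4, col=0): c = -1.8700 + -0.0500i → escape time 6
(row=4, col=1): c = -1.6167 + -0.0500i → escape time 6
(row=4, col=2): c = -1.3633 + -0.0500i → escape time 6
(row=4, col=3): c = -1.1100 + -0.0500i → escape time 6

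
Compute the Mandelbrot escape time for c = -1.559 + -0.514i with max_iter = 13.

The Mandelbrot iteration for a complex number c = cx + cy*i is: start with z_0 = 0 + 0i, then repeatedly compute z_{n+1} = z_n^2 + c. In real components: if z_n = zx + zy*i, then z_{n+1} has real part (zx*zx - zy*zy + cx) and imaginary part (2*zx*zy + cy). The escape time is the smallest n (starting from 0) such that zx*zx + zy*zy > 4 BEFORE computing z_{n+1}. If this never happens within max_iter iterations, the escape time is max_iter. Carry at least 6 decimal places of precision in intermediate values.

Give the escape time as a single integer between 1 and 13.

z_0 = 0 + 0i, c = -1.5590 + -0.5140i
Iter 1: z = -1.5590 + -0.5140i, |z|^2 = 2.6947
Iter 2: z = 0.6073 + 1.0887i, |z|^2 = 1.5540
Iter 3: z = -2.3754 + 0.8082i, |z|^2 = 6.2956
Escaped at iteration 3

Answer: 3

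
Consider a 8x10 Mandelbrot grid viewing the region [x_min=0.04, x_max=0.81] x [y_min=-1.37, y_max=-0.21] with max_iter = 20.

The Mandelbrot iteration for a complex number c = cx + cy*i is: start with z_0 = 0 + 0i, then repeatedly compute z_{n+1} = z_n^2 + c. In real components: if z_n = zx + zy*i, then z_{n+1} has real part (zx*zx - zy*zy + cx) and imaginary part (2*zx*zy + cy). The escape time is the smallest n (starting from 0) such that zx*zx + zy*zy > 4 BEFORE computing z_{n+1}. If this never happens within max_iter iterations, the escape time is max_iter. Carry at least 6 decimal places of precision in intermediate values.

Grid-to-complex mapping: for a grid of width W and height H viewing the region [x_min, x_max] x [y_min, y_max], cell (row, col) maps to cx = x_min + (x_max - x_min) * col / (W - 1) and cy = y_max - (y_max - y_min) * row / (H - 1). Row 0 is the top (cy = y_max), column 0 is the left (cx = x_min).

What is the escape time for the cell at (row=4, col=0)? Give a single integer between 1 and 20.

Answer: 9

Derivation:
z_0 = 0 + 0i, c = 0.0400 + -0.7256i
Iter 1: z = 0.0400 + -0.7256i, |z|^2 = 0.5280
Iter 2: z = -0.4848 + -0.7836i, |z|^2 = 0.8491
Iter 3: z = -0.3390 + 0.0343i, |z|^2 = 0.1161
Iter 4: z = 0.1537 + -0.7488i, |z|^2 = 0.5843
Iter 5: z = -0.4971 + -0.9558i, |z|^2 = 1.1606
Iter 6: z = -0.6264 + 0.2246i, |z|^2 = 0.4429
Iter 7: z = 0.3820 + -1.0069i, |z|^2 = 1.1598
Iter 8: z = -0.8280 + -1.4948i, |z|^2 = 2.9200
Iter 9: z = -1.5089 + 1.7498i, |z|^2 = 5.3387
Escaped at iteration 9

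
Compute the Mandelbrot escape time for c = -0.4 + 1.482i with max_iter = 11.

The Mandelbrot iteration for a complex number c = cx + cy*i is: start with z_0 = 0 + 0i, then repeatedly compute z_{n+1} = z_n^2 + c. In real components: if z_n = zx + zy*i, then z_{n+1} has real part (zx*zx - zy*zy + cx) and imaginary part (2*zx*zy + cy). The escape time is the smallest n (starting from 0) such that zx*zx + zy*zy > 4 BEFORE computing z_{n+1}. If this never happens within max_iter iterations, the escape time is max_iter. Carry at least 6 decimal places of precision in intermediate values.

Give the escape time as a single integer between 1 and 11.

z_0 = 0 + 0i, c = -0.4000 + 1.4820i
Iter 1: z = -0.4000 + 1.4820i, |z|^2 = 2.3563
Iter 2: z = -2.4363 + 0.2964i, |z|^2 = 6.0235
Escaped at iteration 2

Answer: 2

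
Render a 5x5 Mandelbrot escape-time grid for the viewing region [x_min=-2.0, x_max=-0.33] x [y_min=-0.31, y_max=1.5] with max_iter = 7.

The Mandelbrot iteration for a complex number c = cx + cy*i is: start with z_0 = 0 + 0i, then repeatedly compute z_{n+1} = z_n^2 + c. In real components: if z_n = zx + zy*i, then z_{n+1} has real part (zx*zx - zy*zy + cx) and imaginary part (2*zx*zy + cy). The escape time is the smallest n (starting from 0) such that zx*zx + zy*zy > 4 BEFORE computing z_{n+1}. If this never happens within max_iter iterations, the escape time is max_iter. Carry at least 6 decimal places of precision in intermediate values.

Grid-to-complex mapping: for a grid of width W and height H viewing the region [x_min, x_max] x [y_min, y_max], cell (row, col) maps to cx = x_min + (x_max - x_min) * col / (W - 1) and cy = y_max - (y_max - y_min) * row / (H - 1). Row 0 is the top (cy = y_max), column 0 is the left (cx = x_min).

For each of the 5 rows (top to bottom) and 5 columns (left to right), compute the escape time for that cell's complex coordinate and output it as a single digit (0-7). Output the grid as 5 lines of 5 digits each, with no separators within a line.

Answer: 11222
12335
13467
15777
14777

Derivation:
(row=0, col=0): c = -2.0000 + 1.5000i → escape time 1
(row=0, col=1): c = -1.5825 + 1.5000i → escape time 1
(row=0, col=2): c = -1.1650 + 1.5000i → escape time 2
(row=0, col=3): c = -0.7475 + 1.5000i → escape time 2
(row=0, col=4): c = -0.3300 + 1.5000i → escape time 2
(row=1, col=0): c = -2.0000 + 1.0475i → escape time 1
(row=1, col=1): c = -1.5825 + 1.0475i → escape time 2
(row=1, col=2): c = -1.1650 + 1.0475i → escape time 3
(row=1, col=3): c = -0.7475 + 1.0475i → escape time 3
(row=1, col=4): c = -0.3300 + 1.0475i → escape time 5
(row=2, col=0): c = -2.0000 + 0.5950i → escape time 1
(row=2, col=1): c = -1.5825 + 0.5950i → escape time 3
(row=2, col=2): c = -1.1650 + 0.5950i → escape time 4
(row=2, col=3): c = -0.7475 + 0.5950i → escape time 6
(row=2, col=4): c = -0.3300 + 0.5950i → escape time 7
(row=3, col=0): c = -2.0000 + 0.1425i → escape time 1
(row=3, col=1): c = -1.5825 + 0.1425i → escape time 5
(row=3, col=2): c = -1.1650 + 0.1425i → escape time 7
(row=3, col=3): c = -0.7475 + 0.1425i → escape time 7
(row=3, col=4): c = -0.3300 + 0.1425i → escape time 7
(row=4, col=0): c = -2.0000 + -0.3100i → escape time 1
(row=4, col=1): c = -1.5825 + -0.3100i → escape time 4
(row=4, col=2): c = -1.1650 + -0.3100i → escape time 7
(row=4, col=3): c = -0.7475 + -0.3100i → escape time 7
(row=4, col=4): c = -0.3300 + -0.3100i → escape time 7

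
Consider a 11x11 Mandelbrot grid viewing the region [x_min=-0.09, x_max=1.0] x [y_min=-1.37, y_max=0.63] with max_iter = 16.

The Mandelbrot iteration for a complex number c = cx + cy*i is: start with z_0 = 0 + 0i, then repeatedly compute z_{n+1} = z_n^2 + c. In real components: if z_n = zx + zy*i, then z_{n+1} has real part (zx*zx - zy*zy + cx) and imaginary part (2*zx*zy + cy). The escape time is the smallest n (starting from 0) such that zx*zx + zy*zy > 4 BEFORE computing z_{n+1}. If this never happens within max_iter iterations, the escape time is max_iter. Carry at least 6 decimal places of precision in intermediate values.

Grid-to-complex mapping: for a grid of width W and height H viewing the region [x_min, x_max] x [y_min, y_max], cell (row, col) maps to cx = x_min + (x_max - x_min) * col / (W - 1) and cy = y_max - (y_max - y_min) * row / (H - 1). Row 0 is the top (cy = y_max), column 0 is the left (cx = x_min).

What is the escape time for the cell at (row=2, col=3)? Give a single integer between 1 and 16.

z_0 = 0 + 0i, c = 0.2370 + 0.2300i
Iter 1: z = 0.2370 + 0.2300i, |z|^2 = 0.1091
Iter 2: z = 0.2403 + 0.3390i, |z|^2 = 0.1727
Iter 3: z = 0.1798 + 0.3929i, |z|^2 = 0.1867
Iter 4: z = 0.1149 + 0.3713i, |z|^2 = 0.1511
Iter 5: z = 0.1124 + 0.3154i, |z|^2 = 0.1121
Iter 6: z = 0.1502 + 0.3009i, |z|^2 = 0.1131
Iter 7: z = 0.1690 + 0.3204i, |z|^2 = 0.1312
Iter 8: z = 0.1629 + 0.3383i, |z|^2 = 0.1410
Iter 9: z = 0.1491 + 0.3402i, |z|^2 = 0.1380
Iter 10: z = 0.1435 + 0.3315i, |z|^2 = 0.1304
Iter 11: z = 0.1477 + 0.3251i, |z|^2 = 0.1275
Iter 12: z = 0.1531 + 0.3260i, |z|^2 = 0.1298
Iter 13: z = 0.1541 + 0.3299i, |z|^2 = 0.1326
Iter 14: z = 0.1520 + 0.3317i, |z|^2 = 0.1331
Iter 15: z = 0.1501 + 0.3308i, |z|^2 = 0.1320

Answer: 16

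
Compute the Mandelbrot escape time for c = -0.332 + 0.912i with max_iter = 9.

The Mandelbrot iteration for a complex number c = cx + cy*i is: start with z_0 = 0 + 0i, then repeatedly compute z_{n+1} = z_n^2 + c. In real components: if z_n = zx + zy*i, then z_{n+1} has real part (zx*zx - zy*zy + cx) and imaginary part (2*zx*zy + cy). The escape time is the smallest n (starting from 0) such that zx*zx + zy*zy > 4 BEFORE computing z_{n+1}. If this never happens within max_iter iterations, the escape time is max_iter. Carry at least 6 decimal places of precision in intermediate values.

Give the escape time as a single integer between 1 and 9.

Answer: 5

Derivation:
z_0 = 0 + 0i, c = -0.3320 + 0.9120i
Iter 1: z = -0.3320 + 0.9120i, |z|^2 = 0.9420
Iter 2: z = -1.0535 + 0.3064i, |z|^2 = 1.2038
Iter 3: z = 0.6840 + 0.2663i, |z|^2 = 0.5388
Iter 4: z = 0.0649 + 1.2763i, |z|^2 = 1.6333
Iter 5: z = -1.9569 + 1.0777i, |z|^2 = 4.9908
Escaped at iteration 5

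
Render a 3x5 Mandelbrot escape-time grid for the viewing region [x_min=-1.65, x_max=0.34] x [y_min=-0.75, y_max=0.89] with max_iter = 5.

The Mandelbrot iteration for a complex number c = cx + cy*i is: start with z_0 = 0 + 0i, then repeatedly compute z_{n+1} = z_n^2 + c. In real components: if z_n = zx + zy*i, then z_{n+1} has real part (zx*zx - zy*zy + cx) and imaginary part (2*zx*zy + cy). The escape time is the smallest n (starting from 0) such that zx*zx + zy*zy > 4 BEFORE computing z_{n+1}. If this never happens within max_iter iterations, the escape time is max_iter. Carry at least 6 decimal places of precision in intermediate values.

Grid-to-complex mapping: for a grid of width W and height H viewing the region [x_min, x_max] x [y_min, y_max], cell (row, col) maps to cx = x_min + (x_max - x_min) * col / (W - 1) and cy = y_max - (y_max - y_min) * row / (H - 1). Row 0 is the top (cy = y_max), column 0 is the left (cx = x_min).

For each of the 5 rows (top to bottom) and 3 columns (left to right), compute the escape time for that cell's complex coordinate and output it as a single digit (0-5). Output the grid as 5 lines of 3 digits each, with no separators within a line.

(row=0, col=0): c = -1.6500 + 0.8900i → escape time 2
(row=0, col=1): c = -0.6550 + 0.8900i → escape time 4
(row=0, col=2): c = 0.3400 + 0.8900i → escape time 4
(row=1, col=0): c = -1.6500 + 0.4800i → escape time 3
(row=1, col=1): c = -0.6550 + 0.4800i → escape time 5
(row=1, col=2): c = 0.3400 + 0.4800i → escape time 5
(row=2, col=0): c = -1.6500 + 0.0700i → escape time 5
(row=2, col=1): c = -0.6550 + 0.0700i → escape time 5
(row=2, col=2): c = 0.3400 + 0.0700i → escape time 5
(row=3, col=0): c = -1.6500 + -0.3400i → escape time 4
(row=3, col=1): c = -0.6550 + -0.3400i → escape time 5
(row=3, col=2): c = 0.3400 + -0.3400i → escape time 5
(row=4, col=0): c = -1.6500 + -0.7500i → escape time 3
(row=4, col=1): c = -0.6550 + -0.7500i → escape time 5
(row=4, col=2): c = 0.3400 + -0.7500i → escape time 5

Answer: 244
355
555
455
355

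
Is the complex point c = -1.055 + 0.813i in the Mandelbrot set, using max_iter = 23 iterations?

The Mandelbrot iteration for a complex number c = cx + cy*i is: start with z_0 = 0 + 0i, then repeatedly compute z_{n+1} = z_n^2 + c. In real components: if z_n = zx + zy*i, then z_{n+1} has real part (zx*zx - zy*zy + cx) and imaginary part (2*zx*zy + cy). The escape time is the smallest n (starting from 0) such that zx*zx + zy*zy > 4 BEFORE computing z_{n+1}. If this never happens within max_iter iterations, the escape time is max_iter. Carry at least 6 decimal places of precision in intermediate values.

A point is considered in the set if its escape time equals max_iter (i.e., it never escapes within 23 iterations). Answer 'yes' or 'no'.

Answer: no

Derivation:
z_0 = 0 + 0i, c = -1.0550 + 0.8130i
Iter 1: z = -1.0550 + 0.8130i, |z|^2 = 1.7740
Iter 2: z = -0.6029 + -0.9024i, |z|^2 = 1.1779
Iter 3: z = -1.5058 + 1.9012i, |z|^2 = 5.8822
Escaped at iteration 3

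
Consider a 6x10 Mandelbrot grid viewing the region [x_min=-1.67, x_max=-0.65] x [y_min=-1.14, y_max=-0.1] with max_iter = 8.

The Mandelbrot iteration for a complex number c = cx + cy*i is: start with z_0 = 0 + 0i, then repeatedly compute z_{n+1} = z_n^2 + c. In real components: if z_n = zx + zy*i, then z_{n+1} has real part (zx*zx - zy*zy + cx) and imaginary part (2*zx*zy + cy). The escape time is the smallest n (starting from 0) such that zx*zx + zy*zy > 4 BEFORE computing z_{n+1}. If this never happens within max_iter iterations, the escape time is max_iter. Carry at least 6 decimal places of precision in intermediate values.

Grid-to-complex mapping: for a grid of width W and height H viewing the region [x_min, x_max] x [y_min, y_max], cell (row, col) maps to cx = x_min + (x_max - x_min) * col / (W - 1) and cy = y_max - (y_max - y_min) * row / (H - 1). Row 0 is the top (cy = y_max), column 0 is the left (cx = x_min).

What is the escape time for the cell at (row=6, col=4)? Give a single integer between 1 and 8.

z_0 = 0 + 0i, c = -0.8540 + -0.7933i
Iter 1: z = -0.8540 + -0.7933i, |z|^2 = 1.3587
Iter 2: z = -0.7541 + 0.5617i, |z|^2 = 0.8841
Iter 3: z = -0.6009 + -1.6404i, |z|^2 = 3.0520
Iter 4: z = -3.1839 + 1.1780i, |z|^2 = 11.5251
Escaped at iteration 4

Answer: 4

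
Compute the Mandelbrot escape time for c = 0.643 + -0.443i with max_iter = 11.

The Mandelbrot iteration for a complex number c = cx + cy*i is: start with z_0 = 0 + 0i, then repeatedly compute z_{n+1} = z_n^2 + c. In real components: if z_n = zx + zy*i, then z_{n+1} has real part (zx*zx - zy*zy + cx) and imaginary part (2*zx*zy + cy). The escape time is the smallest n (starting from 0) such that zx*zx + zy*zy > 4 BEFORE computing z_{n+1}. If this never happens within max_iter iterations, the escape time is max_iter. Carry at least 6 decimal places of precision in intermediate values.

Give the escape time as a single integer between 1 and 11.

Answer: 3

Derivation:
z_0 = 0 + 0i, c = 0.6430 + -0.4430i
Iter 1: z = 0.6430 + -0.4430i, |z|^2 = 0.6097
Iter 2: z = 0.8602 + -1.0127i, |z|^2 = 1.7655
Iter 3: z = 0.3574 + -2.1852i, |z|^2 = 4.9030
Escaped at iteration 3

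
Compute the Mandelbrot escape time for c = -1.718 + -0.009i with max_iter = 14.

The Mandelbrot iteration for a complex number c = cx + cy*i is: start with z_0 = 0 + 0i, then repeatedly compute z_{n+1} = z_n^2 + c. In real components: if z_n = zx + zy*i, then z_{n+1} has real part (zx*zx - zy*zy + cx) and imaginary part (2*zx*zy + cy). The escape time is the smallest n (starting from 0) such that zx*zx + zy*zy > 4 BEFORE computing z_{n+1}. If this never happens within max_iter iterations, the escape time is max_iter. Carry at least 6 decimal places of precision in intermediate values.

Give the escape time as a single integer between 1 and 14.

Answer: 10

Derivation:
z_0 = 0 + 0i, c = -1.7180 + -0.0090i
Iter 1: z = -1.7180 + -0.0090i, |z|^2 = 2.9516
Iter 2: z = 1.2334 + 0.0219i, |z|^2 = 1.5219
Iter 3: z = -0.1971 + 0.0451i, |z|^2 = 0.0409
Iter 4: z = -1.6812 + -0.0268i, |z|^2 = 2.8271
Iter 5: z = 1.1077 + 0.0810i, |z|^2 = 1.2335
Iter 6: z = -0.4976 + 0.1705i, |z|^2 = 0.2767
Iter 7: z = -1.4994 + -0.1787i, |z|^2 = 2.2802
Iter 8: z = 0.4983 + 0.5268i, |z|^2 = 0.5259
Iter 9: z = -1.7472 + 0.5161i, |z|^2 = 3.3191
Iter 10: z = 1.0685 + -1.8123i, |z|^2 = 4.4261
Escaped at iteration 10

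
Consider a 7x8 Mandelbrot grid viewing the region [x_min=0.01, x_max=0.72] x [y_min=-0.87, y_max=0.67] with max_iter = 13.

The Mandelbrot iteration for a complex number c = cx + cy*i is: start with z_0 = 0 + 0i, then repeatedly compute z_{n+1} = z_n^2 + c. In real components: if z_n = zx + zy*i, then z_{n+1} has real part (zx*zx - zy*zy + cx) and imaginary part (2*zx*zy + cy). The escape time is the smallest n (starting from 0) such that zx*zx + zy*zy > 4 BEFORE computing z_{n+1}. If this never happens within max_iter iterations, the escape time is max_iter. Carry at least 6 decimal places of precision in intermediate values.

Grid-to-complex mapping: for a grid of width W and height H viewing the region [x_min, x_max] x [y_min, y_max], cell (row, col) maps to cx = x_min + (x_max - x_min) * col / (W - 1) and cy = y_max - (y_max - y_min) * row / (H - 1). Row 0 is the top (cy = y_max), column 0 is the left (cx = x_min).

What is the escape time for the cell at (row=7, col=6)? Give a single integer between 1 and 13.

z_0 = 0 + 0i, c = 0.7200 + -0.8700i
Iter 1: z = 0.7200 + -0.8700i, |z|^2 = 1.2753
Iter 2: z = 0.4815 + -2.1228i, |z|^2 = 4.7381
Escaped at iteration 2

Answer: 2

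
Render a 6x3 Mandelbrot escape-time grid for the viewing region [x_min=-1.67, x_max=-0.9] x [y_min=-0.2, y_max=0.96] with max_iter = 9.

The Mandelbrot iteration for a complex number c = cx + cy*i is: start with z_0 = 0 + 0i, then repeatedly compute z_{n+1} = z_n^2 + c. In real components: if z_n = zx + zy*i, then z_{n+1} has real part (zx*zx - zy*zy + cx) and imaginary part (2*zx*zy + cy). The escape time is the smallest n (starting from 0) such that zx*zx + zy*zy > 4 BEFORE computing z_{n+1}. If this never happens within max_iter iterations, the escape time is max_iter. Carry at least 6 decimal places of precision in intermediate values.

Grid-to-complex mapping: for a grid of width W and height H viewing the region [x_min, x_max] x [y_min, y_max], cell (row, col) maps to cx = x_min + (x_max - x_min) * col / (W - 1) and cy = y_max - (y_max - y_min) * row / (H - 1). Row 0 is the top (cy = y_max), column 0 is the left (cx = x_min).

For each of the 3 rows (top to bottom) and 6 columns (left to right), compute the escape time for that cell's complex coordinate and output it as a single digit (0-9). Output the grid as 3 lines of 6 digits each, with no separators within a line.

Answer: 233333
345887
457999

Derivation:
(row=0, col=0): c = -1.6700 + 0.9600i → escape time 2
(row=0, col=1): c = -1.5160 + 0.9600i → escape time 3
(row=0, col=2): c = -1.3620 + 0.9600i → escape time 3
(row=0, col=3): c = -1.2080 + 0.9600i → escape time 3
(row=0, col=4): c = -1.0540 + 0.9600i → escape time 3
(row=0, col=5): c = -0.9000 + 0.9600i → escape time 3
(row=1, col=0): c = -1.6700 + 0.3800i → escape time 3
(row=1, col=1): c = -1.5160 + 0.3800i → escape time 4
(row=1, col=2): c = -1.3620 + 0.3800i → escape time 5
(row=1, col=3): c = -1.2080 + 0.3800i → escape time 8
(row=1, col=4): c = -1.0540 + 0.3800i → escape time 8
(row=1, col=5): c = -0.9000 + 0.3800i → escape time 7
(row=2, col=0): c = -1.6700 + -0.2000i → escape time 4
(row=2, col=1): c = -1.5160 + -0.2000i → escape time 5
(row=2, col=2): c = -1.3620 + -0.2000i → escape time 7
(row=2, col=3): c = -1.2080 + -0.2000i → escape time 9
(row=2, col=4): c = -1.0540 + -0.2000i → escape time 9
(row=2, col=5): c = -0.9000 + -0.2000i → escape time 9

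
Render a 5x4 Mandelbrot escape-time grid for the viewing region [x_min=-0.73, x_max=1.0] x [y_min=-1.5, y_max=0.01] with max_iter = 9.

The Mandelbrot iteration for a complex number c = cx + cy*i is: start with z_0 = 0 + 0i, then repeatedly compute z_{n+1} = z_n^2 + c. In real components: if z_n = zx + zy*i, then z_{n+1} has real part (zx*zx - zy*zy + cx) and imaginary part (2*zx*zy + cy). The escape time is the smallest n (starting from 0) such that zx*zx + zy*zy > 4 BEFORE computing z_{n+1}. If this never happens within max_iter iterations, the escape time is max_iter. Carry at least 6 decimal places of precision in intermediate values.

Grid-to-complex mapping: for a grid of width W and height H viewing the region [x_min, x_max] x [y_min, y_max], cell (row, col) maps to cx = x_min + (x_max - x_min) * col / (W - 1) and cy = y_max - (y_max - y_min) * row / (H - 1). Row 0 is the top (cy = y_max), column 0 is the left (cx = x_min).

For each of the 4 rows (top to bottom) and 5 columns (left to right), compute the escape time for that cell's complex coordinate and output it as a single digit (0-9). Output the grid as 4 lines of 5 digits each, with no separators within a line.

(row=0, col=0): c = -0.7300 + 0.0100i → escape time 9
(row=0, col=1): c = -0.2975 + 0.0100i → escape time 9
(row=0, col=2): c = 0.1350 + 0.0100i → escape time 9
(row=0, col=3): c = 0.5675 + 0.0100i → escape time 4
(row=0, col=4): c = 1.0000 + 0.0100i → escape time 2
(row=1, col=0): c = -0.7300 + -0.4933i → escape time 7
(row=1, col=1): c = -0.2975 + -0.4933i → escape time 9
(row=1, col=2): c = 0.1350 + -0.4933i → escape time 9
(row=1, col=3): c = 0.5675 + -0.4933i → escape time 4
(row=1, col=4): c = 1.0000 + -0.4933i → escape time 2
(row=2, col=0): c = -0.7300 + -0.9967i → escape time 3
(row=2, col=1): c = -0.2975 + -0.9967i → escape time 5
(row=2, col=2): c = 0.1350 + -0.9967i → escape time 4
(row=2, col=3): c = 0.5675 + -0.9967i → escape time 2
(row=2, col=4): c = 1.0000 + -0.9967i → escape time 2
(row=3, col=0): c = -0.7300 + -1.5000i → escape time 2
(row=3, col=1): c = -0.2975 + -1.5000i → escape time 2
(row=3, col=2): c = 0.1350 + -1.5000i → escape time 2
(row=3, col=3): c = 0.5675 + -1.5000i → escape time 2
(row=3, col=4): c = 1.0000 + -1.5000i → escape time 2

Answer: 99942
79942
35422
22222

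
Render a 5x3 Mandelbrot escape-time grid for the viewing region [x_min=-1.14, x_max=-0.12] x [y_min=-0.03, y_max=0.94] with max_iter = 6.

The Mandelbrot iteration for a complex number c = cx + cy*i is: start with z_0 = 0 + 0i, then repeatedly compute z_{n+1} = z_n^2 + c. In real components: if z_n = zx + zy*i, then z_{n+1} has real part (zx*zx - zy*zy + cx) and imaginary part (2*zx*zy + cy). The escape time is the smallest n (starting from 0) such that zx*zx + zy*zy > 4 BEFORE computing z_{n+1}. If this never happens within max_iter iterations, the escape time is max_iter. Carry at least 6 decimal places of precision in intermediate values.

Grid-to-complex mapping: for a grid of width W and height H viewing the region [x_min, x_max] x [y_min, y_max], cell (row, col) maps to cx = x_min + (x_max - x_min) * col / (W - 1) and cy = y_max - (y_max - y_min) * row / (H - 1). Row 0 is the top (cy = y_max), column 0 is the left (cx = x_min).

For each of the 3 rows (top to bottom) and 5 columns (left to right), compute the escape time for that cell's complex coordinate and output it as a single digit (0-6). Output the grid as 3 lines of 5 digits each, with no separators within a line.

Answer: 33456
56666
66666

Derivation:
(row=0, col=0): c = -1.1400 + 0.9400i → escape time 3
(row=0, col=1): c = -0.8850 + 0.9400i → escape time 3
(row=0, col=2): c = -0.6300 + 0.9400i → escape time 4
(row=0, col=3): c = -0.3750 + 0.9400i → escape time 5
(row=0, col=4): c = -0.1200 + 0.9400i → escape time 6
(row=1, col=0): c = -1.1400 + 0.4550i → escape time 5
(row=1, col=1): c = -0.8850 + 0.4550i → escape time 6
(row=1, col=2): c = -0.6300 + 0.4550i → escape time 6
(row=1, col=3): c = -0.3750 + 0.4550i → escape time 6
(row=1, col=4): c = -0.1200 + 0.4550i → escape time 6
(row=2, col=0): c = -1.1400 + -0.0300i → escape time 6
(row=2, col=1): c = -0.8850 + -0.0300i → escape time 6
(row=2, col=2): c = -0.6300 + -0.0300i → escape time 6
(row=2, col=3): c = -0.3750 + -0.0300i → escape time 6
(row=2, col=4): c = -0.1200 + -0.0300i → escape time 6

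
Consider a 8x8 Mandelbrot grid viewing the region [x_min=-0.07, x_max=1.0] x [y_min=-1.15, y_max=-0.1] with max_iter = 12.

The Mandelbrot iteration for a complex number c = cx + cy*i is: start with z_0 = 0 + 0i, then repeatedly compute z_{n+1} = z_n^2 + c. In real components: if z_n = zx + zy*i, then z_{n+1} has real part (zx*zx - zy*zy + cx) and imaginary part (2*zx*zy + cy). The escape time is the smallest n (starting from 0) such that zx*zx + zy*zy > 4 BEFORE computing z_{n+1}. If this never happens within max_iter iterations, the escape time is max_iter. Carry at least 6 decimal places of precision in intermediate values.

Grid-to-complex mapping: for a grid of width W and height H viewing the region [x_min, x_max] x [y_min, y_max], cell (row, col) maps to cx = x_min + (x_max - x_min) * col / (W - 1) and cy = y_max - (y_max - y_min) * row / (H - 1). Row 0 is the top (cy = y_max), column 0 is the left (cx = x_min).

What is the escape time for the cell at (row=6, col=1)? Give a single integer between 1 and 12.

z_0 = 0 + 0i, c = 0.0829 + -1.0000i
Iter 1: z = 0.0829 + -1.0000i, |z|^2 = 1.0069
Iter 2: z = -0.9103 + -1.1657i, |z|^2 = 2.1875
Iter 3: z = -0.4474 + 1.1222i, |z|^2 = 1.4596
Iter 4: z = -0.9764 + -2.0042i, |z|^2 = 4.9703
Escaped at iteration 4

Answer: 4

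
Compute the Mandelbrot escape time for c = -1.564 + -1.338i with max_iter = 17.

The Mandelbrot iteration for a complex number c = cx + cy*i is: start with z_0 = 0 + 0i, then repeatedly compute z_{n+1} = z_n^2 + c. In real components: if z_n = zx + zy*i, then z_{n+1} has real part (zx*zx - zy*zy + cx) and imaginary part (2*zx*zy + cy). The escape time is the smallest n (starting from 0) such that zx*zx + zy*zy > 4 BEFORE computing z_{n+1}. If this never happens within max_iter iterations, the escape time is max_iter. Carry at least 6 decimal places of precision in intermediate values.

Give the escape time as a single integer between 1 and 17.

z_0 = 0 + 0i, c = -1.5640 + -1.3380i
Iter 1: z = -1.5640 + -1.3380i, |z|^2 = 4.2363
Escaped at iteration 1

Answer: 1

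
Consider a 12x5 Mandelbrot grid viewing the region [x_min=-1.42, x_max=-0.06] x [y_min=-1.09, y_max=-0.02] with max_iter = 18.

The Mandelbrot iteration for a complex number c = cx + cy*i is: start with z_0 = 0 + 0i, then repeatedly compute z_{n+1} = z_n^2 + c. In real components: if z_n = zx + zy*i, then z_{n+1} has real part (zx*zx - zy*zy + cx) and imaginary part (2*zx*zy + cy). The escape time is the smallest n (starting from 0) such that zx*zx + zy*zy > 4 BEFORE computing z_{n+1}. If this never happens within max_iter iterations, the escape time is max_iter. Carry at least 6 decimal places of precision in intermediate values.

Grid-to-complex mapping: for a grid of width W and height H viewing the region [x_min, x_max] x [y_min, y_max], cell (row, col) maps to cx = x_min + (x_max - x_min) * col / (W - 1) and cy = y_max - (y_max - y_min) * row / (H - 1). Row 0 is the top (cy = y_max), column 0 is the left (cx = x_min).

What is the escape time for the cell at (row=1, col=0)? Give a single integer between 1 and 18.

z_0 = 0 + 0i, c = -1.4200 + -0.2875i
Iter 1: z = -1.4200 + -0.2875i, |z|^2 = 2.0991
Iter 2: z = 0.5137 + 0.5290i, |z|^2 = 0.5438
Iter 3: z = -1.4359 + 0.2560i, |z|^2 = 2.1274
Iter 4: z = 0.5763 + -1.0228i, |z|^2 = 1.3782
Iter 5: z = -2.1340 + -1.4663i, |z|^2 = 6.7042
Escaped at iteration 5

Answer: 5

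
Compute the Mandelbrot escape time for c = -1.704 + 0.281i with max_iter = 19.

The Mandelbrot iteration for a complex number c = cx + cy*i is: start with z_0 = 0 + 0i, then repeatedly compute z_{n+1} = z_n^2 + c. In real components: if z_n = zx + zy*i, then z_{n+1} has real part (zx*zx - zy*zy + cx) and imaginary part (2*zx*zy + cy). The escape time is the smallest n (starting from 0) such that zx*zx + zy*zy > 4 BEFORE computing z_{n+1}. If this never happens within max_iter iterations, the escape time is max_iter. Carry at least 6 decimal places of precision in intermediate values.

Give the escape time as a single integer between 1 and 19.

Answer: 4

Derivation:
z_0 = 0 + 0i, c = -1.7040 + 0.2810i
Iter 1: z = -1.7040 + 0.2810i, |z|^2 = 2.9826
Iter 2: z = 1.1207 + -0.6766i, |z|^2 = 1.7137
Iter 3: z = -0.9060 + -1.2356i, |z|^2 = 2.3475
Iter 4: z = -2.4098 + 2.5198i, |z|^2 = 12.1569
Escaped at iteration 4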